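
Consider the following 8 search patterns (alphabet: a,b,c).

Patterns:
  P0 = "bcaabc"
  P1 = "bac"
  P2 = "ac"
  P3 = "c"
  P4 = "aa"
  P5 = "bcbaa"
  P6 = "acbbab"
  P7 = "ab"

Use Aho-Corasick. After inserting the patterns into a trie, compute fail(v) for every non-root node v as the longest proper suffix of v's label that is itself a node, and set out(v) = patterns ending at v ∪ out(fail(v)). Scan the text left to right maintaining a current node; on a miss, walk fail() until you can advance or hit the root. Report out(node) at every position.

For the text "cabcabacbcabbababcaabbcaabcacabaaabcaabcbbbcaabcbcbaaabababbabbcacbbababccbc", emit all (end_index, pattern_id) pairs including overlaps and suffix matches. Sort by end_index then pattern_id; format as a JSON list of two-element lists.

Build automaton:
Trie nodes:
  n0 'ε': a→9 b→1 c→11
  n1 'b': a→7 c→2
  n2 'bc': a→3 b→13
  n3 'bca': a→4
  n4 'bcaa': b→5
  n5 'bcaab': c→6
  n6 'bcaabc': ·  [P0 ends]
  n7 'ba': c→8
  n8 'bac': ·  [P1 ends]
  n9 'a': a→12 b→20 c→10
  n10 'ac': b→16  [P2 ends]
  n11 'c': ·  [P3 ends]
  n12 'aa': ·  [P4 ends]
  n13 'bcb': a→14
  n14 'bcba': a→15
  n15 'bcbaa': ·  [P5 ends]
  n16 'acb': b→17
  n17 'acbb': a→18
  n18 'acbba': b→19
  n19 'acbbab': ·  [P6 ends]
  n20 'ab': ·  [P7 ends]

Failure links (BFS by depth):
  n1('b'): parent n0 fail=0; on 'b' 0 → fail=0;  out ∅∪∅=∅
  n9('a'): parent n0 fail=0; on 'a' 0 → fail=0;  out ∅∪∅=∅
  n11('c'): parent n0 fail=0; on 'c' 0 → fail=0;  out {3}∪∅={3}
  n2('bc'): parent n1 fail=0; on 'c' 0 → fail=11;  out ∅∪{3}={3}
  n7('ba'): parent n1 fail=0; on 'a' 0 → fail=9;  out ∅∪∅=∅
  n10('ac'): parent n9 fail=0; on 'c' 0 → fail=11;  out {2}∪{3}={2,3}
  n12('aa'): parent n9 fail=0; on 'a' 0 → fail=9;  out {4}∪∅={4}
  n20('ab'): parent n9 fail=0; on 'b' 0 → fail=1;  out {7}∪∅={7}
  n3('bca'): parent n2 fail=11; on 'a' 11→0 → fail=9;  out ∅∪∅=∅
  n8('bac'): parent n7 fail=9; on 'c' 9 → fail=10;  out {1}∪{2,3}={1,2,3}
  n13('bcb'): parent n2 fail=11; on 'b' 11→0 → fail=1;  out ∅∪∅=∅
  n16('acb'): parent n10 fail=11; on 'b' 11→0 → fail=1;  out ∅∪∅=∅
  n4('bcaa'): parent n3 fail=9; on 'a' 9 → fail=12;  out ∅∪{4}={4}
  n14('bcba'): parent n13 fail=1; on 'a' 1 → fail=7;  out ∅∪∅=∅
  n17('acbb'): parent n16 fail=1; on 'b' 1→0 → fail=1;  out ∅∪∅=∅
  n5('bcaab'): parent n4 fail=12; on 'b' 12→9 → fail=20;  out ∅∪{7}={7}
  n15('bcbaa'): parent n14 fail=7; on 'a' 7→9 → fail=12;  out {5}∪{4}={4,5}
  n18('acbba'): parent n17 fail=1; on 'a' 1 → fail=7;  out ∅∪∅=∅
  n6('bcaabc'): parent n5 fail=20; on 'c' 20→1 → fail=2;  out {0}∪{3}={0,3}
  n19('acbbab'): parent n18 fail=7; on 'b' 7→9 → fail=20;  out {6}∪{7}={6,7}

Text stream:
pos 0 'c': at 11  emit P3@[0:0]
pos 1 'a': at 9 (fail-walked)
pos 2 'b': at 20  emit P7@[1:2]
pos 3 'c': at 2 (fail-walked)  emit P3@[3:3]
pos 4 'a': at 3
pos 5 'b': at 20 (fail-walked)  emit P7@[4:5]
pos 6 'a': at 7 (fail-walked)
pos 7 'c': at 8  emit P1@[5:7],P2@[6:7],P3@[7:7]
pos 8 'b': at 16 (fail-walked)
pos 9 'c': at 2 (fail-walked)  emit P3@[9:9]
pos 10 'a': at 3
pos 11 'b': at 20 (fail-walked)  emit P7@[10:11]
pos 12 'b': at 1 (fail-walked)
pos 13 'a': at 7
pos 14 'b': at 20 (fail-walked)  emit P7@[13:14]
pos 15 'a': at 7 (fail-walked)
pos 16 'b': at 20 (fail-walked)  emit P7@[15:16]
pos 17 'c': at 2 (fail-walked)  emit P3@[17:17]
pos 18 'a': at 3
pos 19 'a': at 4  emit P4@[18:19]
pos 20 'b': at 5  emit P7@[19:20]
pos 21 'b': at 1 (fail-walked)
pos 22 'c': at 2  emit P3@[22:22]
pos 23 'a': at 3
pos 24 'a': at 4  emit P4@[23:24]
pos 25 'b': at 5  emit P7@[24:25]
pos 26 'c': at 6  emit P0@[21:26],P3@[26:26]
pos 27 'a': at 3 (fail-walked)
pos 28 'c': at 10 (fail-walked)  emit P2@[27:28],P3@[28:28]
pos 29 'a': at 9 (fail-walked)
pos 30 'b': at 20  emit P7@[29:30]
pos 31 'a': at 7 (fail-walked)
pos 32 'a': at 12 (fail-walked)  emit P4@[31:32]
pos 33 'a': at 12 (fail-walked)  emit P4@[32:33]
pos 34 'b': at 20 (fail-walked)  emit P7@[33:34]
pos 35 'c': at 2 (fail-walked)  emit P3@[35:35]
pos 36 'a': at 3
pos 37 'a': at 4  emit P4@[36:37]
pos 38 'b': at 5  emit P7@[37:38]
pos 39 'c': at 6  emit P0@[34:39],P3@[39:39]
pos 40 'b': at 13 (fail-walked)
pos 41 'b': at 1 (fail-walked)
pos 42 'b': at 1 (fail-walked)
pos 43 'c': at 2  emit P3@[43:43]
pos 44 'a': at 3
pos 45 'a': at 4  emit P4@[44:45]
pos 46 'b': at 5  emit P7@[45:46]
pos 47 'c': at 6  emit P0@[42:47],P3@[47:47]
pos 48 'b': at 13 (fail-walked)
pos 49 'c': at 2 (fail-walked)  emit P3@[49:49]
pos 50 'b': at 13
pos 51 'a': at 14
pos 52 'a': at 15  emit P4@[51:52],P5@[48:52]
pos 53 'a': at 12 (fail-walked)  emit P4@[52:53]
pos 54 'b': at 20 (fail-walked)  emit P7@[53:54]
pos 55 'a': at 7 (fail-walked)
pos 56 'b': at 20 (fail-walked)  emit P7@[55:56]
pos 57 'a': at 7 (fail-walked)
pos 58 'b': at 20 (fail-walked)  emit P7@[57:58]
pos 59 'b': at 1 (fail-walked)
pos 60 'a': at 7
pos 61 'b': at 20 (fail-walked)  emit P7@[60:61]
pos 62 'b': at 1 (fail-walked)
pos 63 'c': at 2  emit P3@[63:63]
pos 64 'a': at 3
pos 65 'c': at 10 (fail-walked)  emit P2@[64:65],P3@[65:65]
pos 66 'b': at 16
pos 67 'b': at 17
pos 68 'a': at 18
pos 69 'b': at 19  emit P6@[64:69],P7@[68:69]
pos 70 'a': at 7 (fail-walked)
pos 71 'b': at 20 (fail-walked)  emit P7@[70:71]
pos 72 'c': at 2 (fail-walked)  emit P3@[72:72]
pos 73 'c': at 11 (fail-walked)  emit P3@[73:73]
pos 74 'b': at 1 (fail-walked)
pos 75 'c': at 2  emit P3@[75:75]

All matches (sorted): [[0,3],[2,7],[3,3],[5,7],[7,1],[7,2],[7,3],[9,3],[11,7],[14,7],[16,7],[17,3],[19,4],[20,7],[22,3],[24,4],[25,7],[26,0],[26,3],[28,2],[28,3],[30,7],[32,4],[33,4],[34,7],[35,3],[37,4],[38,7],[39,0],[39,3],[43,3],[45,4],[46,7],[47,0],[47,3],[49,3],[52,4],[52,5],[53,4],[54,7],[56,7],[58,7],[61,7],[63,3],[65,2],[65,3],[69,6],[69,7],[71,7],[72,3],[73,3],[75,3]]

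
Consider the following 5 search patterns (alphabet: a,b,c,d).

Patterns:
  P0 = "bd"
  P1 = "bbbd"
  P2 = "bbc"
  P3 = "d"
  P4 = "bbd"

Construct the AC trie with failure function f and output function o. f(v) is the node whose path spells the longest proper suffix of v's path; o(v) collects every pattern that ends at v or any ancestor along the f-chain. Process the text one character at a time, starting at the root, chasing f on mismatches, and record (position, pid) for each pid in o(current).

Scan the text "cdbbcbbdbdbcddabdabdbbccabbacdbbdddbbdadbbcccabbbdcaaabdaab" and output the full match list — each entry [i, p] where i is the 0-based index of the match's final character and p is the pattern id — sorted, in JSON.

Build automaton:
Trie nodes:
  n0 'ε': b→1 d→7
  n1 'b': b→3 d→2
  n2 'bd': ·  ←P0
  n3 'bb': b→4 c→6 d→8
  n4 'bbb': d→5
  n5 'bbbd': ·  ←P1
  n6 'bbc': ·  ←P2
  n7 'd': ·  ←P3
  n8 'bbd': ·  ←P4

Failure links (BFS by depth):
  fail(1) 'b': from fail(0)=0 chase 'b': 0 ⇒ 0;  out=∅∪out(0)=∅
  fail(7) 'd': from fail(0)=0 chase 'd': 0 ⇒ 0;  out={3}∪out(0)={3}
  fail(2) 'bd': from fail(1)=0 chase 'd': 0 ⇒ 7;  out={0}∪out(7)={0,3}
  fail(3) 'bb': from fail(1)=0 chase 'b': 0 ⇒ 1;  out=∅∪out(1)=∅
  fail(4) 'bbb': from fail(3)=1 chase 'b': 1 ⇒ 3;  out=∅∪out(3)=∅
  fail(6) 'bbc': from fail(3)=1 chase 'c': 1→0 ⇒ 0;  out={2}∪out(0)={2}
  fail(8) 'bbd': from fail(3)=1 chase 'd': 1 ⇒ 2;  out={4}∪out(2)={0,3,4}
  fail(5) 'bbbd': from fail(4)=3 chase 'd': 3 ⇒ 8;  out={1}∪out(8)={0,1,3,4}

Text stream:
[0] read 'c'  n0⇒n0
[1] read 'd'  n0⇒n7  → match P3@[1:1]
[2] read 'b'  n7⇒n1 ·f
[3] read 'b'  n1⇒n3
[4] read 'c'  n3⇒n6  → match P2@[2:4]
[5] read 'b'  n6⇒n1 ·f
[6] read 'b'  n1⇒n3
[7] read 'd'  n3⇒n8  → match P0@[6:7],P3@[7:7],P4@[5:7]
[8] read 'b'  n8⇒n1 ·f
[9] read 'd'  n1⇒n2  → match P0@[8:9],P3@[9:9]
[10] read 'b'  n2⇒n1 ·f
[11] read 'c'  n1⇒n0 ·f
[12] read 'd'  n0⇒n7  → match P3@[12:12]
[13] read 'd'  n7⇒n7 ·f  → match P3@[13:13]
[14] read 'a'  n7⇒n0 ·f
[15] read 'b'  n0⇒n1
[16] read 'd'  n1⇒n2  → match P0@[15:16],P3@[16:16]
[17] read 'a'  n2⇒n0 ·f
[18] read 'b'  n0⇒n1
[19] read 'd'  n1⇒n2  → match P0@[18:19],P3@[19:19]
[20] read 'b'  n2⇒n1 ·f
[21] read 'b'  n1⇒n3
[22] read 'c'  n3⇒n6  → match P2@[20:22]
[23] read 'c'  n6⇒n0 ·f
[24] read 'a'  n0⇒n0
[25] read 'b'  n0⇒n1
[26] read 'b'  n1⇒n3
[27] read 'a'  n3⇒n0 ·f
[28] read 'c'  n0⇒n0
[29] read 'd'  n0⇒n7  → match P3@[29:29]
[30] read 'b'  n7⇒n1 ·f
[31] read 'b'  n1⇒n3
[32] read 'd'  n3⇒n8  → match P0@[31:32],P3@[32:32],P4@[30:32]
[33] read 'd'  n8⇒n7 ·f  → match P3@[33:33]
[34] read 'd'  n7⇒n7 ·f  → match P3@[34:34]
[35] read 'b'  n7⇒n1 ·f
[36] read 'b'  n1⇒n3
[37] read 'd'  n3⇒n8  → match P0@[36:37],P3@[37:37],P4@[35:37]
[38] read 'a'  n8⇒n0 ·f
[39] read 'd'  n0⇒n7  → match P3@[39:39]
[40] read 'b'  n7⇒n1 ·f
[41] read 'b'  n1⇒n3
[42] read 'c'  n3⇒n6  → match P2@[40:42]
[43] read 'c'  n6⇒n0 ·f
[44] read 'c'  n0⇒n0
[45] read 'a'  n0⇒n0
[46] read 'b'  n0⇒n1
[47] read 'b'  n1⇒n3
[48] read 'b'  n3⇒n4
[49] read 'd'  n4⇒n5  → match P0@[48:49],P1@[46:49],P3@[49:49],P4@[47:49]
[50] read 'c'  n5⇒n0 ·f
[51] read 'a'  n0⇒n0
[52] read 'a'  n0⇒n0
[53] read 'a'  n0⇒n0
[54] read 'b'  n0⇒n1
[55] read 'd'  n1⇒n2  → match P0@[54:55],P3@[55:55]
[56] read 'a'  n2⇒n0 ·f
[57] read 'a'  n0⇒n0
[58] read 'b'  n0⇒n1

Matches: [[1,3],[4,2],[7,0],[7,3],[7,4],[9,0],[9,3],[12,3],[13,3],[16,0],[16,3],[19,0],[19,3],[22,2],[29,3],[32,0],[32,3],[32,4],[33,3],[34,3],[37,0],[37,3],[37,4],[39,3],[42,2],[49,0],[49,1],[49,3],[49,4],[55,0],[55,3]]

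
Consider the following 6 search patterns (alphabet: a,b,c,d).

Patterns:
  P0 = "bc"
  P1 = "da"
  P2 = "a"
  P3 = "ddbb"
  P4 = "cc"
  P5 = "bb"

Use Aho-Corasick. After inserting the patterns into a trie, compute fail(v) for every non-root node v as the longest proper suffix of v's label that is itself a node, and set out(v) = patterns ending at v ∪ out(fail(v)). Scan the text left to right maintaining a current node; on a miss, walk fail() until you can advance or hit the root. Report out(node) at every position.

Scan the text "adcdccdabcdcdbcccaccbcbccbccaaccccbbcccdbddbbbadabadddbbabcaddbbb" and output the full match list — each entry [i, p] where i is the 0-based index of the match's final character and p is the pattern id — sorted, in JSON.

Build automaton:
Trie nodes:
  0='ε' goto a→5 b→1 c→9 d→3
  1='b' goto b→11 c→2
  2='bc' goto ·  [P0 ends]
  3='d' goto a→4 d→6
  4='da' goto ·  [P1 ends]
  5='a' goto ·  [P2 ends]
  6='dd' goto b→7
  7='ddb' goto b→8
  8='ddbb' goto ·  [P3 ends]
  9='c' goto c→10
  10='cc' goto ·  [P4 ends]
  11='bb' goto ·  [P5 ends]

BFS fail/out derivation:
  n1('b'): parent n0 fail=0; on 'b' 0 → fail=0;  out ∅∪∅=∅
  n3('d'): parent n0 fail=0; on 'd' 0 → fail=0;  out ∅∪∅=∅
  n5('a'): parent n0 fail=0; on 'a' 0 → fail=0;  out {2}∪∅={2}
  n9('c'): parent n0 fail=0; on 'c' 0 → fail=0;  out ∅∪∅=∅
  n2('bc'): parent n1 fail=0; on 'c' 0 → fail=9;  out {0}∪∅={0}
  n4('da'): parent n3 fail=0; on 'a' 0 → fail=5;  out {1}∪{2}={1,2}
  n6('dd'): parent n3 fail=0; on 'd' 0 → fail=3;  out ∅∪∅=∅
  n10('cc'): parent n9 fail=0; on 'c' 0 → fail=9;  out {4}∪∅={4}
  n11('bb'): parent n1 fail=0; on 'b' 0 → fail=1;  out {5}∪∅={5}
  n7('ddb'): parent n6 fail=3; on 'b' 3→0 → fail=1;  out ∅∪∅=∅
  n8('ddbb'): parent n7 fail=1; on 'b' 1 → fail=11;  out {3}∪{5}={3,5}

Text stream:
i=0 'a': node 0→5  ** P2@[0:0]
i=1 'd': node 5→3 (fail-walked)
i=2 'c': node 3→9 (fail-walked)
i=3 'd': node 9→3 (fail-walked)
i=4 'c': node 3→9 (fail-walked)
i=5 'c': node 9→10  ** P4@[4:5]
i=6 'd': node 10→3 (fail-walked)
i=7 'a': node 3→4  ** P1@[6:7],P2@[7:7]
i=8 'b': node 4→1 (fail-walked)
i=9 'c': node 1→2  ** P0@[8:9]
i=10 'd': node 2→3 (fail-walked)
i=11 'c': node 3→9 (fail-walked)
i=12 'd': node 9→3 (fail-walked)
i=13 'b': node 3→1 (fail-walked)
i=14 'c': node 1→2  ** P0@[13:14]
i=15 'c': node 2→10 (fail-walked)  ** P4@[14:15]
i=16 'c': node 10→10 (fail-walked)  ** P4@[15:16]
i=17 'a': node 10→5 (fail-walked)  ** P2@[17:17]
i=18 'c': node 5→9 (fail-walked)
i=19 'c': node 9→10  ** P4@[18:19]
i=20 'b': node 10→1 (fail-walked)
i=21 'c': node 1→2  ** P0@[20:21]
i=22 'b': node 2→1 (fail-walked)
i=23 'c': node 1→2  ** P0@[22:23]
i=24 'c': node 2→10 (fail-walked)  ** P4@[23:24]
i=25 'b': node 10→1 (fail-walked)
i=26 'c': node 1→2  ** P0@[25:26]
i=27 'c': node 2→10 (fail-walked)  ** P4@[26:27]
i=28 'a': node 10→5 (fail-walked)  ** P2@[28:28]
i=29 'a': node 5→5 (fail-walked)  ** P2@[29:29]
i=30 'c': node 5→9 (fail-walked)
i=31 'c': node 9→10  ** P4@[30:31]
i=32 'c': node 10→10 (fail-walked)  ** P4@[31:32]
i=33 'c': node 10→10 (fail-walked)  ** P4@[32:33]
i=34 'b': node 10→1 (fail-walked)
i=35 'b': node 1→11  ** P5@[34:35]
i=36 'c': node 11→2 (fail-walked)  ** P0@[35:36]
i=37 'c': node 2→10 (fail-walked)  ** P4@[36:37]
i=38 'c': node 10→10 (fail-walked)  ** P4@[37:38]
i=39 'd': node 10→3 (fail-walked)
i=40 'b': node 3→1 (fail-walked)
i=41 'd': node 1→3 (fail-walked)
i=42 'd': node 3→6
i=43 'b': node 6→7
i=44 'b': node 7→8  ** P3@[41:44],P5@[43:44]
i=45 'b': node 8→11 (fail-walked)  ** P5@[44:45]
i=46 'a': node 11→5 (fail-walked)  ** P2@[46:46]
i=47 'd': node 5→3 (fail-walked)
i=48 'a': node 3→4  ** P1@[47:48],P2@[48:48]
i=49 'b': node 4→1 (fail-walked)
i=50 'a': node 1→5 (fail-walked)  ** P2@[50:50]
i=51 'd': node 5→3 (fail-walked)
i=52 'd': node 3→6
i=53 'd': node 6→6 (fail-walked)
i=54 'b': node 6→7
i=55 'b': node 7→8  ** P3@[52:55],P5@[54:55]
i=56 'a': node 8→5 (fail-walked)  ** P2@[56:56]
i=57 'b': node 5→1 (fail-walked)
i=58 'c': node 1→2  ** P0@[57:58]
i=59 'a': node 2→5 (fail-walked)  ** P2@[59:59]
i=60 'd': node 5→3 (fail-walked)
i=61 'd': node 3→6
i=62 'b': node 6→7
i=63 'b': node 7→8  ** P3@[60:63],P5@[62:63]
i=64 'b': node 8→11 (fail-walked)  ** P5@[63:64]

Result: [[0,2],[5,4],[7,1],[7,2],[9,0],[14,0],[15,4],[16,4],[17,2],[19,4],[21,0],[23,0],[24,4],[26,0],[27,4],[28,2],[29,2],[31,4],[32,4],[33,4],[35,5],[36,0],[37,4],[38,4],[44,3],[44,5],[45,5],[46,2],[48,1],[48,2],[50,2],[55,3],[55,5],[56,2],[58,0],[59,2],[63,3],[63,5],[64,5]]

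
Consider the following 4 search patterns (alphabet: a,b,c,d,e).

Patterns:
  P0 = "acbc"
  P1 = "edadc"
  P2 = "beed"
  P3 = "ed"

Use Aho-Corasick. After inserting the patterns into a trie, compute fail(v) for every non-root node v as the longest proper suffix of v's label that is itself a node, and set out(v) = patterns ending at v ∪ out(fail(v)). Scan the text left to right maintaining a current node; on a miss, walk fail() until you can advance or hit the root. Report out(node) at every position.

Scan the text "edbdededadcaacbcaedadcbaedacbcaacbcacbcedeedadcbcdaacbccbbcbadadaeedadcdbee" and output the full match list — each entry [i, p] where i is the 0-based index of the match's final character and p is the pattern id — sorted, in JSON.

Construct AC machine:
Trie nodes:
  n0 'ε': a→1 b→10 e→5
  n1 'a': c→2
  n2 'ac': b→3
  n3 'acb': c→4
  n4 'acbc': ·  ←P0
  n5 'e': d→6
  n6 'ed': a→7  ←P3
  n7 'eda': d→8
  n8 'edad': c→9
  n9 'edadc': ·  ←P1
  n10 'b': e→11
  n11 'be': e→12
  n12 'bee': d→13
  n13 'beed': ·  ←P2

Failure links (BFS by depth):
  fail(1) 'a': from fail(0)=0 chase 'a': 0 ⇒ 0;  out=∅∪out(0)=∅
  fail(5) 'e': from fail(0)=0 chase 'e': 0 ⇒ 0;  out=∅∪out(0)=∅
  fail(10) 'b': from fail(0)=0 chase 'b': 0 ⇒ 0;  out=∅∪out(0)=∅
  fail(2) 'ac': from fail(1)=0 chase 'c': 0 ⇒ 0;  out=∅∪out(0)=∅
  fail(6) 'ed': from fail(5)=0 chase 'd': 0 ⇒ 0;  out={3}∪out(0)={3}
  fail(11) 'be': from fail(10)=0 chase 'e': 0 ⇒ 5;  out=∅∪out(5)=∅
  fail(3) 'acb': from fail(2)=0 chase 'b': 0 ⇒ 10;  out=∅∪out(10)=∅
  fail(7) 'eda': from fail(6)=0 chase 'a': 0 ⇒ 1;  out=∅∪out(1)=∅
  fail(12) 'bee': from fail(11)=5 chase 'e': 5→0 ⇒ 5;  out=∅∪out(5)=∅
  fail(4) 'acbc': from fail(3)=10 chase 'c': 10→0 ⇒ 0;  out={0}∪out(0)={0}
  fail(8) 'edad': from fail(7)=1 chase 'd': 1→0 ⇒ 0;  out=∅∪out(0)=∅
  fail(13) 'beed': from fail(12)=5 chase 'd': 5 ⇒ 6;  out={2}∪out(6)={2,3}
  fail(9) 'edadc': from fail(8)=0 chase 'c': 0 ⇒ 0;  out={1}∪out(0)={1}

Run:
pos 0 'e': at 5
pos 1 'd': at 6  emit P3@[0:1]
pos 2 'b': at 10 ·f
pos 3 'd': at 0 ·f
pos 4 'e': at 5
pos 5 'd': at 6  emit P3@[4:5]
pos 6 'e': at 5 ·f
pos 7 'd': at 6  emit P3@[6:7]
pos 8 'a': at 7
pos 9 'd': at 8
pos 10 'c': at 9  emit P1@[6:10]
pos 11 'a': at 1 ·f
pos 12 'a': at 1 ·f
pos 13 'c': at 2
pos 14 'b': at 3
pos 15 'c': at 4  emit P0@[12:15]
pos 16 'a': at 1 ·f
pos 17 'e': at 5 ·f
pos 18 'd': at 6  emit P3@[17:18]
pos 19 'a': at 7
pos 20 'd': at 8
pos 21 'c': at 9  emit P1@[17:21]
pos 22 'b': at 10 ·f
pos 23 'a': at 1 ·f
pos 24 'e': at 5 ·f
pos 25 'd': at 6  emit P3@[24:25]
pos 26 'a': at 7
pos 27 'c': at 2 ·f
pos 28 'b': at 3
pos 29 'c': at 4  emit P0@[26:29]
pos 30 'a': at 1 ·f
pos 31 'a': at 1 ·f
pos 32 'c': at 2
pos 33 'b': at 3
pos 34 'c': at 4  emit P0@[31:34]
pos 35 'a': at 1 ·f
pos 36 'c': at 2
pos 37 'b': at 3
pos 38 'c': at 4  emit P0@[35:38]
pos 39 'e': at 5 ·f
pos 40 'd': at 6  emit P3@[39:40]
pos 41 'e': at 5 ·f
pos 42 'e': at 5 ·f
pos 43 'd': at 6  emit P3@[42:43]
pos 44 'a': at 7
pos 45 'd': at 8
pos 46 'c': at 9  emit P1@[42:46]
pos 47 'b': at 10 ·f
pos 48 'c': at 0 ·f
pos 49 'd': at 0
pos 50 'a': at 1
pos 51 'a': at 1 ·f
pos 52 'c': at 2
pos 53 'b': at 3
pos 54 'c': at 4  emit P0@[51:54]
pos 55 'c': at 0 ·f
pos 56 'b': at 10
pos 57 'b': at 10 ·f
pos 58 'c': at 0 ·f
pos 59 'b': at 10
pos 60 'a': at 1 ·f
pos 61 'd': at 0 ·f
pos 62 'a': at 1
pos 63 'd': at 0 ·f
pos 64 'a': at 1
pos 65 'e': at 5 ·f
pos 66 'e': at 5 ·f
pos 67 'd': at 6  emit P3@[66:67]
pos 68 'a': at 7
pos 69 'd': at 8
pos 70 'c': at 9  emit P1@[66:70]
pos 71 'd': at 0 ·f
pos 72 'b': at 10
pos 73 'e': at 11
pos 74 'e': at 12

All matches (sorted): [[1,3],[5,3],[7,3],[10,1],[15,0],[18,3],[21,1],[25,3],[29,0],[34,0],[38,0],[40,3],[43,3],[46,1],[54,0],[67,3],[70,1]]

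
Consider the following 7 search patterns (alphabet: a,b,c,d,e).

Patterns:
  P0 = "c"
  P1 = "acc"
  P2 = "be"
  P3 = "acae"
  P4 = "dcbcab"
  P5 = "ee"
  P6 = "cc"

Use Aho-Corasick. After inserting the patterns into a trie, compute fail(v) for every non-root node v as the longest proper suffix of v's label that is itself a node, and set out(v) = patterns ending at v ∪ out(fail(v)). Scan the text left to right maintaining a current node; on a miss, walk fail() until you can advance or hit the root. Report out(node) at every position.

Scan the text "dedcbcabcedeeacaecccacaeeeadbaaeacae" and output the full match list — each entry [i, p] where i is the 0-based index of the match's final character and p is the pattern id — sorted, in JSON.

Build automaton:
Trie nodes:
  0='ε' goto a→2 b→5 c→1 d→9 e→15
  1='c' goto c→17  [P0 ends]
  2='a' goto c→3
  3='ac' goto a→7 c→4
  4='acc' goto ·  [P1 ends]
  5='b' goto e→6
  6='be' goto ·  [P2 ends]
  7='aca' goto e→8
  8='acae' goto ·  [P3 ends]
  9='d' goto c→10
  10='dc' goto b→11
  11='dcb' goto c→12
  12='dcbc' goto a→13
  13='dcbca' goto b→14
  14='dcbcab' goto ·  [P4 ends]
  15='e' goto e→16
  16='ee' goto ·  [P5 ends]
  17='cc' goto ·  [P6 ends]

Failure links (BFS by depth):
  fail(1) 'c': from fail(0)=0 chase 'c': 0 ⇒ 0;  out={0}∪out(0)={0}
  fail(2) 'a': from fail(0)=0 chase 'a': 0 ⇒ 0;  out=∅∪out(0)=∅
  fail(5) 'b': from fail(0)=0 chase 'b': 0 ⇒ 0;  out=∅∪out(0)=∅
  fail(9) 'd': from fail(0)=0 chase 'd': 0 ⇒ 0;  out=∅∪out(0)=∅
  fail(15) 'e': from fail(0)=0 chase 'e': 0 ⇒ 0;  out=∅∪out(0)=∅
  fail(3) 'ac': from fail(2)=0 chase 'c': 0 ⇒ 1;  out=∅∪out(1)={0}
  fail(6) 'be': from fail(5)=0 chase 'e': 0 ⇒ 15;  out={2}∪out(15)={2}
  fail(10) 'dc': from fail(9)=0 chase 'c': 0 ⇒ 1;  out=∅∪out(1)={0}
  fail(16) 'ee': from fail(15)=0 chase 'e': 0 ⇒ 15;  out={5}∪out(15)={5}
  fail(17) 'cc': from fail(1)=0 chase 'c': 0 ⇒ 1;  out={6}∪out(1)={0,6}
  fail(4) 'acc': from fail(3)=1 chase 'c': 1 ⇒ 17;  out={1}∪out(17)={0,1,6}
  fail(7) 'aca': from fail(3)=1 chase 'a': 1→0 ⇒ 2;  out=∅∪out(2)=∅
  fail(11) 'dcb': from fail(10)=1 chase 'b': 1→0 ⇒ 5;  out=∅∪out(5)=∅
  fail(8) 'acae': from fail(7)=2 chase 'e': 2→0 ⇒ 15;  out={3}∪out(15)={3}
  fail(12) 'dcbc': from fail(11)=5 chase 'c': 5→0 ⇒ 1;  out=∅∪out(1)={0}
  fail(13) 'dcbca': from fail(12)=1 chase 'a': 1→0 ⇒ 2;  out=∅∪out(2)=∅
  fail(14) 'dcbcab': from fail(13)=2 chase 'b': 2→0 ⇒ 5;  out={4}∪out(5)={4}

Text stream:
i=0 'd': node 0→9
i=1 'e': node 9→15 (fail-walked)
i=2 'd': node 15→9 (fail-walked)
i=3 'c': node 9→10  → match P0@[3:3]
i=4 'b': node 10→11
i=5 'c': node 11→12  → match P0@[5:5]
i=6 'a': node 12→13
i=7 'b': node 13→14  → match P4@[2:7]
i=8 'c': node 14→1 (fail-walked)  → match P0@[8:8]
i=9 'e': node 1→15 (fail-walked)
i=10 'd': node 15→9 (fail-walked)
i=11 'e': node 9→15 (fail-walked)
i=12 'e': node 15→16  → match P5@[11:12]
i=13 'a': node 16→2 (fail-walked)
i=14 'c': node 2→3  → match P0@[14:14]
i=15 'a': node 3→7
i=16 'e': node 7→8  → match P3@[13:16]
i=17 'c': node 8→1 (fail-walked)  → match P0@[17:17]
i=18 'c': node 1→17  → match P0@[18:18],P6@[17:18]
i=19 'c': node 17→17 (fail-walked)  → match P0@[19:19],P6@[18:19]
i=20 'a': node 17→2 (fail-walked)
i=21 'c': node 2→3  → match P0@[21:21]
i=22 'a': node 3→7
i=23 'e': node 7→8  → match P3@[20:23]
i=24 'e': node 8→16 (fail-walked)  → match P5@[23:24]
i=25 'e': node 16→16 (fail-walked)  → match P5@[24:25]
i=26 'a': node 16→2 (fail-walked)
i=27 'd': node 2→9 (fail-walked)
i=28 'b': node 9→5 (fail-walked)
i=29 'a': node 5→2 (fail-walked)
i=30 'a': node 2→2 (fail-walked)
i=31 'e': node 2→15 (fail-walked)
i=32 'a': node 15→2 (fail-walked)
i=33 'c': node 2→3  → match P0@[33:33]
i=34 'a': node 3→7
i=35 'e': node 7→8  → match P3@[32:35]

Matches: [[3,0],[5,0],[7,4],[8,0],[12,5],[14,0],[16,3],[17,0],[18,0],[18,6],[19,0],[19,6],[21,0],[23,3],[24,5],[25,5],[33,0],[35,3]]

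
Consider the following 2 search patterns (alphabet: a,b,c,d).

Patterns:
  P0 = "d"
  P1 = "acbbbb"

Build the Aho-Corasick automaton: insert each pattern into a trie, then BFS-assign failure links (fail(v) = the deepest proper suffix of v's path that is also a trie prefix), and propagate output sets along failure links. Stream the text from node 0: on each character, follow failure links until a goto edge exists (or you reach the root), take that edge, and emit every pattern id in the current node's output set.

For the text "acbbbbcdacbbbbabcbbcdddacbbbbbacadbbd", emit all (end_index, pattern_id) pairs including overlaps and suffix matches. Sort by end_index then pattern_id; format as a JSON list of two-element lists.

Build:
Trie (insert patterns):
  0='ε' goto a→2 d→1
  1='d' goto ·  ←P0
  2='a' goto c→3
  3='ac' goto b→4
  4='acb' goto b→5
  5='acbb' goto b→6
  6='acbbb' goto b→7
  7='acbbbb' goto ·  ←P1

BFS fail/out derivation:
  n1('d'): parent n0 fail=0; on 'd' 0 → fail=0;  out {0}∪∅={0}
  n2('a'): parent n0 fail=0; on 'a' 0 → fail=0;  out ∅∪∅=∅
  n3('ac'): parent n2 fail=0; on 'c' 0 → fail=0;  out ∅∪∅=∅
  n4('acb'): parent n3 fail=0; on 'b' 0 → fail=0;  out ∅∪∅=∅
  n5('acbb'): parent n4 fail=0; on 'b' 0 → fail=0;  out ∅∪∅=∅
  n6('acbbb'): parent n5 fail=0; on 'b' 0 → fail=0;  out ∅∪∅=∅
  n7('acbbbb'): parent n6 fail=0; on 'b' 0 → fail=0;  out {1}∪∅={1}

Run:
pos 0 'a': at 2
pos 1 'c': at 3
pos 2 'b': at 4
pos 3 'b': at 5
pos 4 'b': at 6
pos 5 'b': at 7  emit P1@[0:5]
pos 6 'c': at 0 (fail-walked)
pos 7 'd': at 1  emit P0@[7:7]
pos 8 'a': at 2 (fail-walked)
pos 9 'c': at 3
pos 10 'b': at 4
pos 11 'b': at 5
pos 12 'b': at 6
pos 13 'b': at 7  emit P1@[8:13]
pos 14 'a': at 2 (fail-walked)
pos 15 'b': at 0 (fail-walked)
pos 16 'c': at 0
pos 17 'b': at 0
pos 18 'b': at 0
pos 19 'c': at 0
pos 20 'd': at 1  emit P0@[20:20]
pos 21 'd': at 1 (fail-walked)  emit P0@[21:21]
pos 22 'd': at 1 (fail-walked)  emit P0@[22:22]
pos 23 'a': at 2 (fail-walked)
pos 24 'c': at 3
pos 25 'b': at 4
pos 26 'b': at 5
pos 27 'b': at 6
pos 28 'b': at 7  emit P1@[23:28]
pos 29 'b': at 0 (fail-walked)
pos 30 'a': at 2
pos 31 'c': at 3
pos 32 'a': at 2 (fail-walked)
pos 33 'd': at 1 (fail-walked)  emit P0@[33:33]
pos 34 'b': at 0 (fail-walked)
pos 35 'b': at 0
pos 36 'd': at 1  emit P0@[36:36]

Matches: [[5,1],[7,0],[13,1],[20,0],[21,0],[22,0],[28,1],[33,0],[36,0]]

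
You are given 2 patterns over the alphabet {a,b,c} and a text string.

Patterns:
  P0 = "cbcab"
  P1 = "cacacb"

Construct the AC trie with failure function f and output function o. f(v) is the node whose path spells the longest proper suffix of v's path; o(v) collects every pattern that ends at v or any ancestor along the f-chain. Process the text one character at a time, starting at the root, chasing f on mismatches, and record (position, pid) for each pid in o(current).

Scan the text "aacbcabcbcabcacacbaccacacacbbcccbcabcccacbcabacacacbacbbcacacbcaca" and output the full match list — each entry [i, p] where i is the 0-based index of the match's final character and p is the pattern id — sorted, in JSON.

Build:
Trie nodes:
  n0 'ε': c→1
  n1 'c': a→6 b→2
  n2 'cb': c→3
  n3 'cbc': a→4
  n4 'cbca': b→5
  n5 'cbcab': ·  [P0 ends]
  n6 'ca': c→7
  n7 'cac': a→8
  n8 'caca': c→9
  n9 'cacac': b→10
  n10 'cacacb': ·  [P1 ends]

BFS fail/out derivation:
  fail(1) 'c': from fail(0)=0 chase 'c': 0 ⇒ 0;  out=∅∪out(0)=∅
  fail(2) 'cb': from fail(1)=0 chase 'b': 0 ⇒ 0;  out=∅∪out(0)=∅
  fail(6) 'ca': from fail(1)=0 chase 'a': 0 ⇒ 0;  out=∅∪out(0)=∅
  fail(3) 'cbc': from fail(2)=0 chase 'c': 0 ⇒ 1;  out=∅∪out(1)=∅
  fail(7) 'cac': from fail(6)=0 chase 'c': 0 ⇒ 1;  out=∅∪out(1)=∅
  fail(4) 'cbca': from fail(3)=1 chase 'a': 1 ⇒ 6;  out=∅∪out(6)=∅
  fail(8) 'caca': from fail(7)=1 chase 'a': 1 ⇒ 6;  out=∅∪out(6)=∅
  fail(5) 'cbcab': from fail(4)=6 chase 'b': 6→0 ⇒ 0;  out={0}∪out(0)={0}
  fail(9) 'cacac': from fail(8)=6 chase 'c': 6 ⇒ 7;  out=∅∪out(7)=∅
  fail(10) 'cacacb': from fail(9)=7 chase 'b': 7→1 ⇒ 2;  out={1}∪out(2)={1}

Scan:
pos 0 'a': at 0
pos 1 'a': at 0
pos 2 'c': at 1
pos 3 'b': at 2
pos 4 'c': at 3
pos 5 'a': at 4
pos 6 'b': at 5  → match P0@[2:6]
pos 7 'c': at 1 ·f
pos 8 'b': at 2
pos 9 'c': at 3
pos 10 'a': at 4
pos 11 'b': at 5  → match P0@[7:11]
pos 12 'c': at 1 ·f
pos 13 'a': at 6
pos 14 'c': at 7
pos 15 'a': at 8
pos 16 'c': at 9
pos 17 'b': at 10  → match P1@[12:17]
pos 18 'a': at 0 ·f
pos 19 'c': at 1
pos 20 'c': at 1 ·f
pos 21 'a': at 6
pos 22 'c': at 7
pos 23 'a': at 8
pos 24 'c': at 9
pos 25 'a': at 8 ·f
pos 26 'c': at 9
pos 27 'b': at 10  → match P1@[22:27]
pos 28 'b': at 0 ·f
pos 29 'c': at 1
pos 30 'c': at 1 ·f
pos 31 'c': at 1 ·f
pos 32 'b': at 2
pos 33 'c': at 3
pos 34 'a': at 4
pos 35 'b': at 5  → match P0@[31:35]
pos 36 'c': at 1 ·f
pos 37 'c': at 1 ·f
pos 38 'c': at 1 ·f
pos 39 'a': at 6
pos 40 'c': at 7
pos 41 'b': at 2 ·f
pos 42 'c': at 3
pos 43 'a': at 4
pos 44 'b': at 5  → match P0@[40:44]
pos 45 'a': at 0 ·f
pos 46 'c': at 1
pos 47 'a': at 6
pos 48 'c': at 7
pos 49 'a': at 8
pos 50 'c': at 9
pos 51 'b': at 10  → match P1@[46:51]
pos 52 'a': at 0 ·f
pos 53 'c': at 1
pos 54 'b': at 2
pos 55 'b': at 0 ·f
pos 56 'c': at 1
pos 57 'a': at 6
pos 58 'c': at 7
pos 59 'a': at 8
pos 60 'c': at 9
pos 61 'b': at 10  → match P1@[56:61]
pos 62 'c': at 3 ·f
pos 63 'a': at 4
pos 64 'c': at 7 ·f
pos 65 'a': at 8

Result: [[6,0],[11,0],[17,1],[27,1],[35,0],[44,0],[51,1],[61,1]]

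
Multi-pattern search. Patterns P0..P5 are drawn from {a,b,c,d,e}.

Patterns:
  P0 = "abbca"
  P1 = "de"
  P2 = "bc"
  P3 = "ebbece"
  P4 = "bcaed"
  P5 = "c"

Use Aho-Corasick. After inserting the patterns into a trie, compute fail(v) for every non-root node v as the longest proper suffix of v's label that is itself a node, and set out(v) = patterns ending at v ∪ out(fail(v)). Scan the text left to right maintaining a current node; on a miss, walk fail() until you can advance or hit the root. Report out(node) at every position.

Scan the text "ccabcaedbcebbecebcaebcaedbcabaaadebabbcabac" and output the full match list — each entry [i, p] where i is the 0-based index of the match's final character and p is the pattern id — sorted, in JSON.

Build:
Trie nodes:
  n0 'ε': a→1 b→8 c→19 d→6 e→10
  n1 'a': b→2
  n2 'ab': b→3
  n3 'abb': c→4
  n4 'abbc': a→5
  n5 'abbca': ·  [P0 ends]
  n6 'd': e→7
  n7 'de': ·  [P1 ends]
  n8 'b': c→9
  n9 'bc': a→16  [P2 ends]
  n10 'e': b→11
  n11 'eb': b→12
  n12 'ebb': e→13
  n13 'ebbe': c→14
  n14 'ebbec': e→15
  n15 'ebbece': ·  [P3 ends]
  n16 'bca': e→17
  n17 'bcae': d→18
  n18 'bcaed': ·  [P4 ends]
  n19 'c': ·  [P5 ends]

BFS fail/out derivation:
  n1('a'): parent n0 fail=0; on 'a' 0 → fail=0;  out ∅∪∅=∅
  n6('d'): parent n0 fail=0; on 'd' 0 → fail=0;  out ∅∪∅=∅
  n8('b'): parent n0 fail=0; on 'b' 0 → fail=0;  out ∅∪∅=∅
  n10('e'): parent n0 fail=0; on 'e' 0 → fail=0;  out ∅∪∅=∅
  n19('c'): parent n0 fail=0; on 'c' 0 → fail=0;  out {5}∪∅={5}
  n2('ab'): parent n1 fail=0; on 'b' 0 → fail=8;  out ∅∪∅=∅
  n7('de'): parent n6 fail=0; on 'e' 0 → fail=10;  out {1}∪∅={1}
  n9('bc'): parent n8 fail=0; on 'c' 0 → fail=19;  out {2}∪{5}={2,5}
  n11('eb'): parent n10 fail=0; on 'b' 0 → fail=8;  out ∅∪∅=∅
  n3('abb'): parent n2 fail=8; on 'b' 8→0 → fail=8;  out ∅∪∅=∅
  n12('ebb'): parent n11 fail=8; on 'b' 8→0 → fail=8;  out ∅∪∅=∅
  n16('bca'): parent n9 fail=19; on 'a' 19→0 → fail=1;  out ∅∪∅=∅
  n4('abbc'): parent n3 fail=8; on 'c' 8 → fail=9;  out ∅∪{2,5}={2,5}
  n13('ebbe'): parent n12 fail=8; on 'e' 8→0 → fail=10;  out ∅∪∅=∅
  n17('bcae'): parent n16 fail=1; on 'e' 1→0 → fail=10;  out ∅∪∅=∅
  n5('abbca'): parent n4 fail=9; on 'a' 9 → fail=16;  out {0}∪∅={0}
  n14('ebbec'): parent n13 fail=10; on 'c' 10→0 → fail=19;  out ∅∪{5}={5}
  n18('bcaed'): parent n17 fail=10; on 'd' 10→0 → fail=6;  out {4}∪∅={4}
  n15('ebbece'): parent n14 fail=19; on 'e' 19→0 → fail=10;  out {3}∪∅={3}

Text stream:
pos 0 'c': at 19  ** P5@[0:0]
pos 1 'c': at 19 (via fail)  ** P5@[1:1]
pos 2 'a': at 1 (via fail)
pos 3 'b': at 2
pos 4 'c': at 9 (via fail)  ** P2@[3:4],P5@[4:4]
pos 5 'a': at 16
pos 6 'e': at 17
pos 7 'd': at 18  ** P4@[3:7]
pos 8 'b': at 8 (via fail)
pos 9 'c': at 9  ** P2@[8:9],P5@[9:9]
pos 10 'e': at 10 (via fail)
pos 11 'b': at 11
pos 12 'b': at 12
pos 13 'e': at 13
pos 14 'c': at 14  ** P5@[14:14]
pos 15 'e': at 15  ** P3@[10:15]
pos 16 'b': at 11 (via fail)
pos 17 'c': at 9 (via fail)  ** P2@[16:17],P5@[17:17]
pos 18 'a': at 16
pos 19 'e': at 17
pos 20 'b': at 11 (via fail)
pos 21 'c': at 9 (via fail)  ** P2@[20:21],P5@[21:21]
pos 22 'a': at 16
pos 23 'e': at 17
pos 24 'd': at 18  ** P4@[20:24]
pos 25 'b': at 8 (via fail)
pos 26 'c': at 9  ** P2@[25:26],P5@[26:26]
pos 27 'a': at 16
pos 28 'b': at 2 (via fail)
pos 29 'a': at 1 (via fail)
pos 30 'a': at 1 (via fail)
pos 31 'a': at 1 (via fail)
pos 32 'd': at 6 (via fail)
pos 33 'e': at 7  ** P1@[32:33]
pos 34 'b': at 11 (via fail)
pos 35 'a': at 1 (via fail)
pos 36 'b': at 2
pos 37 'b': at 3
pos 38 'c': at 4  ** P2@[37:38],P5@[38:38]
pos 39 'a': at 5  ** P0@[35:39]
pos 40 'b': at 2 (via fail)
pos 41 'a': at 1 (via fail)
pos 42 'c': at 19 (via fail)  ** P5@[42:42]

Matches: [[0,5],[1,5],[4,2],[4,5],[7,4],[9,2],[9,5],[14,5],[15,3],[17,2],[17,5],[21,2],[21,5],[24,4],[26,2],[26,5],[33,1],[38,2],[38,5],[39,0],[42,5]]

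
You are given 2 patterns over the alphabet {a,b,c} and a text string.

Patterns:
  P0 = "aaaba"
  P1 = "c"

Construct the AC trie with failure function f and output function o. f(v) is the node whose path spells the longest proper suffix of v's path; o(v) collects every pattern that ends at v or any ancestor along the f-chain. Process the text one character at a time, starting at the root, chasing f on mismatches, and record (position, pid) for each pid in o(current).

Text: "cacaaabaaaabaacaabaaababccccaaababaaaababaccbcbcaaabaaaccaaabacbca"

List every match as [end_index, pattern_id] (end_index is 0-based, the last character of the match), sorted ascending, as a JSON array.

Build automaton:
Trie nodes:
  0='ε' goto a→1 c→6
  1='a' goto a→2
  2='aa' goto a→3
  3='aaa' goto b→4
  4='aaab' goto a→5
  5='aaaba' goto ·  [P0 ends]
  6='c' goto ·  [P1 ends]

Failure links (BFS by depth):
  fail(1) 'a': from fail(0)=0 chase 'a': 0 ⇒ 0;  out=∅∪out(0)=∅
  fail(6) 'c': from fail(0)=0 chase 'c': 0 ⇒ 0;  out={1}∪out(0)={1}
  fail(2) 'aa': from fail(1)=0 chase 'a': 0 ⇒ 1;  out=∅∪out(1)=∅
  fail(3) 'aaa': from fail(2)=1 chase 'a': 1 ⇒ 2;  out=∅∪out(2)=∅
  fail(4) 'aaab': from fail(3)=2 chase 'b': 2→1→0 ⇒ 0;  out=∅∪out(0)=∅
  fail(5) 'aaaba': from fail(4)=0 chase 'a': 0 ⇒ 1;  out={0}∪out(1)={0}

Text stream:
[0] read 'c'  n0⇒n6  → match P1@[0:0]
[1] read 'a'  n6⇒n1 (via fail)
[2] read 'c'  n1⇒n6 (via fail)  → match P1@[2:2]
[3] read 'a'  n6⇒n1 (via fail)
[4] read 'a'  n1⇒n2
[5] read 'a'  n2⇒n3
[6] read 'b'  n3⇒n4
[7] read 'a'  n4⇒n5  → match P0@[3:7]
[8] read 'a'  n5⇒n2 (via fail)
[9] read 'a'  n2⇒n3
[10] read 'a'  n3⇒n3 (via fail)
[11] read 'b'  n3⇒n4
[12] read 'a'  n4⇒n5  → match P0@[8:12]
[13] read 'a'  n5⇒n2 (via fail)
[14] read 'c'  n2⇒n6 (via fail)  → match P1@[14:14]
[15] read 'a'  n6⇒n1 (via fail)
[16] read 'a'  n1⇒n2
[17] read 'b'  n2⇒n0 (via fail)
[18] read 'a'  n0⇒n1
[19] read 'a'  n1⇒n2
[20] read 'a'  n2⇒n3
[21] read 'b'  n3⇒n4
[22] read 'a'  n4⇒n5  → match P0@[18:22]
[23] read 'b'  n5⇒n0 (via fail)
[24] read 'c'  n0⇒n6  → match P1@[24:24]
[25] read 'c'  n6⇒n6 (via fail)  → match P1@[25:25]
[26] read 'c'  n6⇒n6 (via fail)  → match P1@[26:26]
[27] read 'c'  n6⇒n6 (via fail)  → match P1@[27:27]
[28] read 'a'  n6⇒n1 (via fail)
[29] read 'a'  n1⇒n2
[30] read 'a'  n2⇒n3
[31] read 'b'  n3⇒n4
[32] read 'a'  n4⇒n5  → match P0@[28:32]
[33] read 'b'  n5⇒n0 (via fail)
[34] read 'a'  n0⇒n1
[35] read 'a'  n1⇒n2
[36] read 'a'  n2⇒n3
[37] read 'a'  n3⇒n3 (via fail)
[38] read 'b'  n3⇒n4
[39] read 'a'  n4⇒n5  → match P0@[35:39]
[40] read 'b'  n5⇒n0 (via fail)
[41] read 'a'  n0⇒n1
[42] read 'c'  n1⇒n6 (via fail)  → match P1@[42:42]
[43] read 'c'  n6⇒n6 (via fail)  → match P1@[43:43]
[44] read 'b'  n6⇒n0 (via fail)
[45] read 'c'  n0⇒n6  → match P1@[45:45]
[46] read 'b'  n6⇒n0 (via fail)
[47] read 'c'  n0⇒n6  → match P1@[47:47]
[48] read 'a'  n6⇒n1 (via fail)
[49] read 'a'  n1⇒n2
[50] read 'a'  n2⇒n3
[51] read 'b'  n3⇒n4
[52] read 'a'  n4⇒n5  → match P0@[48:52]
[53] read 'a'  n5⇒n2 (via fail)
[54] read 'a'  n2⇒n3
[55] read 'c'  n3⇒n6 (via fail)  → match P1@[55:55]
[56] read 'c'  n6⇒n6 (via fail)  → match P1@[56:56]
[57] read 'a'  n6⇒n1 (via fail)
[58] read 'a'  n1⇒n2
[59] read 'a'  n2⇒n3
[60] read 'b'  n3⇒n4
[61] read 'a'  n4⇒n5  → match P0@[57:61]
[62] read 'c'  n5⇒n6 (via fail)  → match P1@[62:62]
[63] read 'b'  n6⇒n0 (via fail)
[64] read 'c'  n0⇒n6  → match P1@[64:64]
[65] read 'a'  n6⇒n1 (via fail)

All matches (sorted): [[0,1],[2,1],[7,0],[12,0],[14,1],[22,0],[24,1],[25,1],[26,1],[27,1],[32,0],[39,0],[42,1],[43,1],[45,1],[47,1],[52,0],[55,1],[56,1],[61,0],[62,1],[64,1]]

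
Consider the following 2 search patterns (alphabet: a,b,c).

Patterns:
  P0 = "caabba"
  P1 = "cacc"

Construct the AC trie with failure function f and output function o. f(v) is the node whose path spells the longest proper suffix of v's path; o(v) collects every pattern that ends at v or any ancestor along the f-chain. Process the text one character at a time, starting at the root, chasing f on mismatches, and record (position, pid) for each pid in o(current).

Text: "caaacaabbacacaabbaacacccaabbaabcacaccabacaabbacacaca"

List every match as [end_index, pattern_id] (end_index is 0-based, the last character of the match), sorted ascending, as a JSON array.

Build automaton:
Trie (insert patterns):
  n0 'ε': c→1
  n1 'c': a→2
  n2 'ca': a→3 c→7
  n3 'caa': b→4
  n4 'caab': b→5
  n5 'caabb': a→6
  n6 'caabba': ·  ←P0
  n7 'cac': c→8
  n8 'cacc': ·  ←P1

BFS fail/out derivation:
  n1('c'): parent n0 fail=0; on 'c' 0 → fail=0;  out ∅∪∅=∅
  n2('ca'): parent n1 fail=0; on 'a' 0 → fail=0;  out ∅∪∅=∅
  n3('caa'): parent n2 fail=0; on 'a' 0 → fail=0;  out ∅∪∅=∅
  n7('cac'): parent n2 fail=0; on 'c' 0 → fail=1;  out ∅∪∅=∅
  n4('caab'): parent n3 fail=0; on 'b' 0 → fail=0;  out ∅∪∅=∅
  n8('cacc'): parent n7 fail=1; on 'c' 1→0 → fail=1;  out {1}∪∅={1}
  n5('caabb'): parent n4 fail=0; on 'b' 0 → fail=0;  out ∅∪∅=∅
  n6('caabba'): parent n5 fail=0; on 'a' 0 → fail=0;  out {0}∪∅={0}

Scan:
[0] read 'c'  n0⇒n1
[1] read 'a'  n1⇒n2
[2] read 'a'  n2⇒n3
[3] read 'a'  n3⇒n0 (via fail)
[4] read 'c'  n0⇒n1
[5] read 'a'  n1⇒n2
[6] read 'a'  n2⇒n3
[7] read 'b'  n3⇒n4
[8] read 'b'  n4⇒n5
[9] read 'a'  n5⇒n6  ** P0@[4:9]
[10] read 'c'  n6⇒n1 (via fail)
[11] read 'a'  n1⇒n2
[12] read 'c'  n2⇒n7
[13] read 'a'  n7⇒n2 (via fail)
[14] read 'a'  n2⇒n3
[15] read 'b'  n3⇒n4
[16] read 'b'  n4⇒n5
[17] read 'a'  n5⇒n6  ** P0@[12:17]
[18] read 'a'  n6⇒n0 (via fail)
[19] read 'c'  n0⇒n1
[20] read 'a'  n1⇒n2
[21] read 'c'  n2⇒n7
[22] read 'c'  n7⇒n8  ** P1@[19:22]
[23] read 'c'  n8⇒n1 (via fail)
[24] read 'a'  n1⇒n2
[25] read 'a'  n2⇒n3
[26] read 'b'  n3⇒n4
[27] read 'b'  n4⇒n5
[28] read 'a'  n5⇒n6  ** P0@[23:28]
[29] read 'a'  n6⇒n0 (via fail)
[30] read 'b'  n0⇒n0
[31] read 'c'  n0⇒n1
[32] read 'a'  n1⇒n2
[33] read 'c'  n2⇒n7
[34] read 'a'  n7⇒n2 (via fail)
[35] read 'c'  n2⇒n7
[36] read 'c'  n7⇒n8  ** P1@[33:36]
[37] read 'a'  n8⇒n2 (via fail)
[38] read 'b'  n2⇒n0 (via fail)
[39] read 'a'  n0⇒n0
[40] read 'c'  n0⇒n1
[41] read 'a'  n1⇒n2
[42] read 'a'  n2⇒n3
[43] read 'b'  n3⇒n4
[44] read 'b'  n4⇒n5
[45] read 'a'  n5⇒n6  ** P0@[40:45]
[46] read 'c'  n6⇒n1 (via fail)
[47] read 'a'  n1⇒n2
[48] read 'c'  n2⇒n7
[49] read 'a'  n7⇒n2 (via fail)
[50] read 'c'  n2⇒n7
[51] read 'a'  n7⇒n2 (via fail)

All matches (sorted): [[9,0],[17,0],[22,1],[28,0],[36,1],[45,0]]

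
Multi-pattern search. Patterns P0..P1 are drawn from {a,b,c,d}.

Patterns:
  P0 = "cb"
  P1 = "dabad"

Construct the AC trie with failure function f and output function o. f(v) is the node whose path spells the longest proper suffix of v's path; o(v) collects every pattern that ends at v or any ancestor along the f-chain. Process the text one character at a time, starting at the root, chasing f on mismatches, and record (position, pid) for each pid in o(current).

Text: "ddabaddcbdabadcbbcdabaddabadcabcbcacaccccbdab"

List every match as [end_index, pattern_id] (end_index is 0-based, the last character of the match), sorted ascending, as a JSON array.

Build:
Trie (insert patterns):
  n0 'ε': c→1 d→3
  n1 'c': b→2
  n2 'cb': ·  ←P0
  n3 'd': a→4
  n4 'da': b→5
  n5 'dab': a→6
  n6 'daba': d→7
  n7 'dabad': ·  ←P1

BFS fail/out derivation:
  fail(1) 'c': from fail(0)=0 chase 'c': 0 ⇒ 0;  out=∅∪out(0)=∅
  fail(3) 'd': from fail(0)=0 chase 'd': 0 ⇒ 0;  out=∅∪out(0)=∅
  fail(2) 'cb': from fail(1)=0 chase 'b': 0 ⇒ 0;  out={0}∪out(0)={0}
  fail(4) 'da': from fail(3)=0 chase 'a': 0 ⇒ 0;  out=∅∪out(0)=∅
  fail(5) 'dab': from fail(4)=0 chase 'b': 0 ⇒ 0;  out=∅∪out(0)=∅
  fail(6) 'daba': from fail(5)=0 chase 'a': 0 ⇒ 0;  out=∅∪out(0)=∅
  fail(7) 'dabad': from fail(6)=0 chase 'd': 0 ⇒ 3;  out={1}∪out(3)={1}

Scan:
i=0 'd': node 0→3
i=1 'd': node 3→3 (via fail)
i=2 'a': node 3→4
i=3 'b': node 4→5
i=4 'a': node 5→6
i=5 'd': node 6→7  ** P1@[1:5]
i=6 'd': node 7→3 (via fail)
i=7 'c': node 3→1 (via fail)
i=8 'b': node 1→2  ** P0@[7:8]
i=9 'd': node 2→3 (via fail)
i=10 'a': node 3→4
i=11 'b': node 4→5
i=12 'a': node 5→6
i=13 'd': node 6→7  ** P1@[9:13]
i=14 'c': node 7→1 (via fail)
i=15 'b': node 1→2  ** P0@[14:15]
i=16 'b': node 2→0 (via fail)
i=17 'c': node 0→1
i=18 'd': node 1→3 (via fail)
i=19 'a': node 3→4
i=20 'b': node 4→5
i=21 'a': node 5→6
i=22 'd': node 6→7  ** P1@[18:22]
i=23 'd': node 7→3 (via fail)
i=24 'a': node 3→4
i=25 'b': node 4→5
i=26 'a': node 5→6
i=27 'd': node 6→7  ** P1@[23:27]
i=28 'c': node 7→1 (via fail)
i=29 'a': node 1→0 (via fail)
i=30 'b': node 0→0
i=31 'c': node 0→1
i=32 'b': node 1→2  ** P0@[31:32]
i=33 'c': node 2→1 (via fail)
i=34 'a': node 1→0 (via fail)
i=35 'c': node 0→1
i=36 'a': node 1→0 (via fail)
i=37 'c': node 0→1
i=38 'c': node 1→1 (via fail)
i=39 'c': node 1→1 (via fail)
i=40 'c': node 1→1 (via fail)
i=41 'b': node 1→2  ** P0@[40:41]
i=42 'd': node 2→3 (via fail)
i=43 'a': node 3→4
i=44 'b': node 4→5

Result: [[5,1],[8,0],[13,1],[15,0],[22,1],[27,1],[32,0],[41,0]]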